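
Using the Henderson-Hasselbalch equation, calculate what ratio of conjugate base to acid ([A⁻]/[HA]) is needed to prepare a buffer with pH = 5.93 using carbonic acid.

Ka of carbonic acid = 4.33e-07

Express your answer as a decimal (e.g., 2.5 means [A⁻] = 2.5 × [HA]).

pKa = -log(4.33e-07) = 6.3635. pH = pKa + log([A⁻]/[HA]), so log([A⁻]/[HA]) = pH − pKa = 5.93 − 6.3635 = -0.4335. [A⁻]/[HA] = 10^(-0.4335) = 0.369

[A⁻]/[HA] = 0.369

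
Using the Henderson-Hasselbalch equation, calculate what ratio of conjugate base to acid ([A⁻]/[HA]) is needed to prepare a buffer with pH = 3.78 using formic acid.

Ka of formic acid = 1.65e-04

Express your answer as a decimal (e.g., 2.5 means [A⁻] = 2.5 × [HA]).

pKa = -log(1.65e-04) = 3.7825. pH = pKa + log([A⁻]/[HA]), so log([A⁻]/[HA]) = pH − pKa = 3.78 − 3.7825 = -0.0025. [A⁻]/[HA] = 10^(-0.0025) = 0.994

[A⁻]/[HA] = 0.994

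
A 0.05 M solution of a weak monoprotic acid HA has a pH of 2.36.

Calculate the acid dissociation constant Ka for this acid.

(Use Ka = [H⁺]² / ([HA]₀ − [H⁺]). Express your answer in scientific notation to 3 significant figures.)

[H⁺] = 10^(−pH) = 10^(−2.36) = 4.365e-03 M. For HA ⇌ H⁺ + A⁻, Ka = [H⁺][A⁻]/[HA] = [H⁺]² / ([HA]₀ − [H⁺]) = (4.365e-03)² / (0.05 − 4.365e-03) = 4.18e-04.

K_a = 4.18e-04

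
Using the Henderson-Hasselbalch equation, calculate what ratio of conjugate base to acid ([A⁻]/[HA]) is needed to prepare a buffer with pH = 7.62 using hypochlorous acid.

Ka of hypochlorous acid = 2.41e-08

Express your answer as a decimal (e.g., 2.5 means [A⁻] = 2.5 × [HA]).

pKa = -log(2.41e-08) = 7.6180. pH = pKa + log([A⁻]/[HA]), so log([A⁻]/[HA]) = pH − pKa = 7.62 − 7.6180 = 0.0020. [A⁻]/[HA] = 10^(0.0020) = 1.00

[A⁻]/[HA] = 1.00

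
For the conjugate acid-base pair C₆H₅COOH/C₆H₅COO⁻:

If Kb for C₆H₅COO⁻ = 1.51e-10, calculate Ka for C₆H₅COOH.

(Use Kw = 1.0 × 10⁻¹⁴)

For a conjugate pair Ka × Kb = Kw, so Ka = Kw/Kb = 1.0 × 10⁻¹⁴ / 1.51e-10 = 6.62e-05.

K_a = 6.62e-05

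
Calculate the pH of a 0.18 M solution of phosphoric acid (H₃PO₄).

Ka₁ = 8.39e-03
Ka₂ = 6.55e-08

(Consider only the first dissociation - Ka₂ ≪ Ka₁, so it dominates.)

First dissociation dominates. From Ka₁ = [H⁺][HA⁻]/[H₂A], x² + Ka₁·x − Ka₁·C = 0 with C = 0.18 M and Ka₁ = 8.39e-03. Solving: [H⁺] = (−Ka₁ + √(Ka₁² + 4·Ka₁·C)) / 2 = 3.4892e-02 M. pH = -log(3.4892e-02) = 1.46.

pH = 1.46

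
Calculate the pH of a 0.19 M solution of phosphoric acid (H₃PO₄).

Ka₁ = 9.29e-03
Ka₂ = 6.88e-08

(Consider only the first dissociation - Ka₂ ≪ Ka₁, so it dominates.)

First dissociation dominates. From Ka₁ = [H⁺][HA⁻]/[H₂A], x² + Ka₁·x − Ka₁·C = 0 with C = 0.19 M and Ka₁ = 9.29e-03. Solving: [H⁺] = (−Ka₁ + √(Ka₁² + 4·Ka₁·C)) / 2 = 3.7624e-02 M. pH = -log(3.7624e-02) = 1.42.

pH = 1.42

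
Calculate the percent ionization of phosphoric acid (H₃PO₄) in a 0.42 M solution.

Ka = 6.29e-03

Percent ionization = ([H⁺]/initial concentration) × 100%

Using Ka equilibrium: x² + Ka×x - Ka×C = 0. Solving: [H⁺] = 4.8350e-02. Percent = (4.8350e-02/0.42) × 100

Percent ionization = 11.5%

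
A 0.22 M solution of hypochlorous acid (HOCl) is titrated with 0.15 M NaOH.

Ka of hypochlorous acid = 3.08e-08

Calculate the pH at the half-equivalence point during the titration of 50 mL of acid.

At half-equivalence [HA] = [A⁻], so Henderson-Hasselbalch gives pH = pKa = -log(3.08e-08) = 7.51.

pH = pKa = 7.51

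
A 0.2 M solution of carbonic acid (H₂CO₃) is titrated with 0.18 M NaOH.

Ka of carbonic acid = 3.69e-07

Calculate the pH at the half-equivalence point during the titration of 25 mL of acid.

At half-equivalence [HA] = [A⁻], so Henderson-Hasselbalch gives pH = pKa = -log(3.69e-07) = 6.43.

pH = pKa = 6.43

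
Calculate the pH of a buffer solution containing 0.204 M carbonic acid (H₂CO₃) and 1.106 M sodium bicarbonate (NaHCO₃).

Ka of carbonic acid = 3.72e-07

pKa = -log(3.72e-07) = 6.43. pH = pKa + log([A⁻]/[HA]) = 6.43 + log(1.106/0.204)

pH = 7.16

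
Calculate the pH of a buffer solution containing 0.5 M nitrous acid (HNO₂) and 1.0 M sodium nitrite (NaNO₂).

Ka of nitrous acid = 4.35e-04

pKa = -log(4.35e-04) = 3.36. pH = pKa + log([A⁻]/[HA]) = 3.36 + log(1.0/0.5)

pH = 3.66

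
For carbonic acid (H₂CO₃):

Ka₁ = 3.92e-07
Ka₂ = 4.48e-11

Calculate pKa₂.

pKa₂ = -log(Ka₂) = -log(4.48e-11) = 10.35.

pK_{a2} = 10.35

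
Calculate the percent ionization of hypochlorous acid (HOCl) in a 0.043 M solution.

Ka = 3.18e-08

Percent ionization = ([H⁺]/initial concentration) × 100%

Using Ka equilibrium: x² + Ka×x - Ka×C = 0. Solving: [H⁺] = 3.6962e-05. Percent = (3.6962e-05/0.043) × 100

Percent ionization = 0.086%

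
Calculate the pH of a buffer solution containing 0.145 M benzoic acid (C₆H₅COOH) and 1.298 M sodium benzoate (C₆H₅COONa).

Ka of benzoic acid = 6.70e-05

pKa = -log(6.70e-05) = 4.17. pH = pKa + log([A⁻]/[HA]) = 4.17 + log(1.298/0.145)

pH = 5.13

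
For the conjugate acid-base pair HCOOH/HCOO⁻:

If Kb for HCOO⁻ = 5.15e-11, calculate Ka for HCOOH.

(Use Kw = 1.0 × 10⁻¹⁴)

For a conjugate pair Ka × Kb = Kw, so Ka = Kw/Kb = 1.0 × 10⁻¹⁴ / 5.15e-11 = 1.94e-04.

K_a = 1.94e-04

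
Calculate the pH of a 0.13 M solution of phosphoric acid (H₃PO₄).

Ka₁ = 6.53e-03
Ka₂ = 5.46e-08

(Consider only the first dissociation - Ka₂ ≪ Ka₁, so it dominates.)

First dissociation dominates. From Ka₁ = [H⁺][HA⁻]/[H₂A], x² + Ka₁·x − Ka₁·C = 0 with C = 0.13 M and Ka₁ = 6.53e-03. Solving: [H⁺] = (−Ka₁ + √(Ka₁² + 4·Ka₁·C)) / 2 = 2.6053e-02 M. pH = -log(2.6053e-02) = 1.58.

pH = 1.58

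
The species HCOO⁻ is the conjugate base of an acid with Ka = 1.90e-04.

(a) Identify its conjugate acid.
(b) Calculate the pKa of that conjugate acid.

(a) The conjugate acid is formed by adding one H⁺ to HCOO⁻, giving HCOOH. (b) pKa = -log(Ka) = -log(1.90e-04) = 3.72.

Conjugate acid: HCOOH; pK_a = 3.72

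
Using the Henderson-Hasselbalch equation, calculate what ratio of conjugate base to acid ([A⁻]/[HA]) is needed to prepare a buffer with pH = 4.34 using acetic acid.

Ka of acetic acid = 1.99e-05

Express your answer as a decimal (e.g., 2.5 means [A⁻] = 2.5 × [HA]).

pKa = -log(1.99e-05) = 4.7011. pH = pKa + log([A⁻]/[HA]), so log([A⁻]/[HA]) = pH − pKa = 4.34 − 4.7011 = -0.3611. [A⁻]/[HA] = 10^(-0.3611) = 0.435

[A⁻]/[HA] = 0.435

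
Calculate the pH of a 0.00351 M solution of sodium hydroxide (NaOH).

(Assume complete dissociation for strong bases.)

[OH⁻] = 0.00351 M for strong base. pOH = -log[OH⁻] = 2.45, pH = 14 - pOH

pH = 11.55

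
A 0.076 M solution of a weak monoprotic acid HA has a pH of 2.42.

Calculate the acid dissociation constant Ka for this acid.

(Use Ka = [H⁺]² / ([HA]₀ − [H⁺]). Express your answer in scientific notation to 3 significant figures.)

[H⁺] = 10^(−pH) = 10^(−2.42) = 3.802e-03 M. For HA ⇌ H⁺ + A⁻, Ka = [H⁺][A⁻]/[HA] = [H⁺]² / ([HA]₀ − [H⁺]) = (3.802e-03)² / (0.076 − 3.802e-03) = 2.00e-04.

K_a = 2.00e-04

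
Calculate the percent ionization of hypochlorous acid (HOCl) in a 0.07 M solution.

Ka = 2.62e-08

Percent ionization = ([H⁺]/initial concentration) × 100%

Using Ka equilibrium: x² + Ka×x - Ka×C = 0. Solving: [H⁺] = 4.2812e-05. Percent = (4.2812e-05/0.07) × 100

Percent ionization = 0.0612%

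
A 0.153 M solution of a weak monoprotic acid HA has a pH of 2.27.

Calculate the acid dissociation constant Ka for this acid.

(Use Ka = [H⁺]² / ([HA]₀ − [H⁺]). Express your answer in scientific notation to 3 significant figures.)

[H⁺] = 10^(−pH) = 10^(−2.27) = 5.370e-03 M. For HA ⇌ H⁺ + A⁻, Ka = [H⁺][A⁻]/[HA] = [H⁺]² / ([HA]₀ − [H⁺]) = (5.370e-03)² / (0.153 − 5.370e-03) = 1.95e-04.

K_a = 1.95e-04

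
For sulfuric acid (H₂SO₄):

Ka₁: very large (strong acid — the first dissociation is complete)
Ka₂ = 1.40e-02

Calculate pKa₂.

pKa₂ = -log(Ka₂) = -log(1.40e-02) = 1.85.

pK_{a2} = 1.85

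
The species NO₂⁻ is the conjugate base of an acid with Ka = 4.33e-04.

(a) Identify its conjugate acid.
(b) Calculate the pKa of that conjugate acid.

(a) The conjugate acid is formed by adding one H⁺ to NO₂⁻, giving HNO₂. (b) pKa = -log(Ka) = -log(4.33e-04) = 3.36.

Conjugate acid: HNO₂; pK_a = 3.36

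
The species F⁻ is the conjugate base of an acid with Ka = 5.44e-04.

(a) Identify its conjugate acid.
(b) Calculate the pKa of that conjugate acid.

(a) The conjugate acid is formed by adding one H⁺ to F⁻, giving HF. (b) pKa = -log(Ka) = -log(5.44e-04) = 3.26.

Conjugate acid: HF; pK_a = 3.26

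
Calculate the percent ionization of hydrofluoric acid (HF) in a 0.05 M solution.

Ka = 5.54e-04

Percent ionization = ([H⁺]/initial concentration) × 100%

Using Ka equilibrium: x² + Ka×x - Ka×C = 0. Solving: [H⁺] = 4.9934e-03. Percent = (4.9934e-03/0.05) × 100

Percent ionization = 9.99%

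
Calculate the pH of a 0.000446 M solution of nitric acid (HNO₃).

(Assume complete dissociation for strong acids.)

[H⁺] = 0.000446 M for strong acid. pH = -log[H⁺] = -log(0.000446)

pH = 3.35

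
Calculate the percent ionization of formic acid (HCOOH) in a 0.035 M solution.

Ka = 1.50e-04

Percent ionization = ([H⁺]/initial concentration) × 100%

Using Ka equilibrium: x² + Ka×x - Ka×C = 0. Solving: [H⁺] = 2.2175e-03. Percent = (2.2175e-03/0.035) × 100

Percent ionization = 6.34%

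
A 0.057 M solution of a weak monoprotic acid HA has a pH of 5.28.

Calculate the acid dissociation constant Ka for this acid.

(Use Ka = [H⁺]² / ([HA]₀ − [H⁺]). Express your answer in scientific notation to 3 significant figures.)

[H⁺] = 10^(−pH) = 10^(−5.28) = 5.248e-06 M. For HA ⇌ H⁺ + A⁻, Ka = [H⁺][A⁻]/[HA] = [H⁺]² / ([HA]₀ − [H⁺]) = (5.248e-06)² / (0.057 − 5.248e-06) = 4.83e-10.

K_a = 4.83e-10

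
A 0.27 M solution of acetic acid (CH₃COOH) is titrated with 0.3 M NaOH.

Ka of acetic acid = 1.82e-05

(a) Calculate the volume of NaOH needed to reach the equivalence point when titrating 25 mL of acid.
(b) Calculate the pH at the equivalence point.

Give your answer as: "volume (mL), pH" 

moles acid = 0.27 × 25/1000 = 0.00675 mol; V_base = moles/0.3 × 1000 = 22.5 mL. At equivalence only the conjugate base is present: [A⁻] = 0.00675/0.048 = 1.4211e-01 M. Kb = Kw/Ka = 5.49e-10; [OH⁻] = √(Kb × [A⁻]) = 8.8363e-06; pOH = 5.05; pH = 14 - pOH = 8.95.

V = 22.5 mL, pH = 8.95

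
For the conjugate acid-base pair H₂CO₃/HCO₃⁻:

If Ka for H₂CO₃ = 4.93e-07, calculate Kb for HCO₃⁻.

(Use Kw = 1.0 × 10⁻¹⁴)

For a conjugate pair Ka × Kb = Kw, so Kb = Kw/Ka = 1.0 × 10⁻¹⁴ / 4.93e-07 = 2.03e-08.

K_b = 2.03e-08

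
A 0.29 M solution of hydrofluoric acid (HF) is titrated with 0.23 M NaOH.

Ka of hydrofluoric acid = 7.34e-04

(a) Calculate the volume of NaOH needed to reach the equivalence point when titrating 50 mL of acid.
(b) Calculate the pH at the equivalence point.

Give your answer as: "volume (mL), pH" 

moles acid = 0.29 × 50/1000 = 0.0145 mol; V_base = moles/0.23 × 1000 = 63.0 mL. At equivalence only the conjugate base is present: [A⁻] = 0.0145/0.113 = 1.2827e-01 M. Kb = Kw/Ka = 1.36e-11; [OH⁻] = √(Kb × [A⁻]) = 1.3219e-06; pOH = 5.88; pH = 14 - pOH = 8.12.

V = 63.0 mL, pH = 8.12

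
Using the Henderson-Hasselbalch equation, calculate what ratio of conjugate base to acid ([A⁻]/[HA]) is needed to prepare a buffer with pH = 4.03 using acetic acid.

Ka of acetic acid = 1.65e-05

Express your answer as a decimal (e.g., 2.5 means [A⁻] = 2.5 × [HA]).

pKa = -log(1.65e-05) = 4.7825. pH = pKa + log([A⁻]/[HA]), so log([A⁻]/[HA]) = pH − pKa = 4.03 − 4.7825 = -0.7525. [A⁻]/[HA] = 10^(-0.7525) = 0.177

[A⁻]/[HA] = 0.177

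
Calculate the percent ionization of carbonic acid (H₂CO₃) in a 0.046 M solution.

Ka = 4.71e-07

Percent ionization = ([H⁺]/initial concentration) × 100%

Using Ka equilibrium: x² + Ka×x - Ka×C = 0. Solving: [H⁺] = 1.4696e-04. Percent = (1.4696e-04/0.046) × 100

Percent ionization = 0.319%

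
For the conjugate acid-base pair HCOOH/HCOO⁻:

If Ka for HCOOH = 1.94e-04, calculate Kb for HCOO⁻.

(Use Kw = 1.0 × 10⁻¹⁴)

For a conjugate pair Ka × Kb = Kw, so Kb = Kw/Ka = 1.0 × 10⁻¹⁴ / 1.94e-04 = 5.15e-11.

K_b = 5.15e-11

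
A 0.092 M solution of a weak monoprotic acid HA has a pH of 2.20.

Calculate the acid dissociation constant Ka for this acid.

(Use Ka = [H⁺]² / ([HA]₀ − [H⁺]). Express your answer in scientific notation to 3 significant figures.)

[H⁺] = 10^(−pH) = 10^(−2.20) = 6.310e-03 M. For HA ⇌ H⁺ + A⁻, Ka = [H⁺][A⁻]/[HA] = [H⁺]² / ([HA]₀ − [H⁺]) = (6.310e-03)² / (0.092 − 6.310e-03) = 4.65e-04.

K_a = 4.65e-04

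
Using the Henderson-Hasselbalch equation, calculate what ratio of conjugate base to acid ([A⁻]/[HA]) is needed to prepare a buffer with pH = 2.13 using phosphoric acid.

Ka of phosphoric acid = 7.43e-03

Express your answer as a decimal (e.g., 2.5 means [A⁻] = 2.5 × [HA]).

pKa = -log(7.43e-03) = 2.1290. pH = pKa + log([A⁻]/[HA]), so log([A⁻]/[HA]) = pH − pKa = 2.13 − 2.1290 = 0.0010. [A⁻]/[HA] = 10^(0.0010) = 1.00

[A⁻]/[HA] = 1.00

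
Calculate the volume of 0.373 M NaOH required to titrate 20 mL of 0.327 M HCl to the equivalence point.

At equivalence: moles acid = moles base. moles HCl = 0.327 × 20/1000 = 0.00654 mol. V_base = moles / 0.373 × 1000 = 17.5 mL.

V_{base} = 17.5 mL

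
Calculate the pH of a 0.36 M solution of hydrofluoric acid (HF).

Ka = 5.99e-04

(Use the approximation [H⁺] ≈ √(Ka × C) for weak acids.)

[H⁺] = √(Ka × C) = √(5.99e-04 × 0.36) = 1.4685e-02. pH = -log(1.4685e-02)

pH = 1.83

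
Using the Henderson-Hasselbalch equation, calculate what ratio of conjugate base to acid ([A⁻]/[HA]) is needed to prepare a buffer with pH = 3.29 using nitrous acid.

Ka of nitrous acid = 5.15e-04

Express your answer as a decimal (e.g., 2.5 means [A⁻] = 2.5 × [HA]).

pKa = -log(5.15e-04) = 3.2882. pH = pKa + log([A⁻]/[HA]), so log([A⁻]/[HA]) = pH − pKa = 3.29 − 3.2882 = 0.0018. [A⁻]/[HA] = 10^(0.0018) = 1.00

[A⁻]/[HA] = 1.00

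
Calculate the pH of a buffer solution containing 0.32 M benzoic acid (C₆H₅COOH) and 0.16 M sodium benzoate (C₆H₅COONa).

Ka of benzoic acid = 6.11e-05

pKa = -log(6.11e-05) = 4.21. pH = pKa + log([A⁻]/[HA]) = 4.21 + log(0.16/0.32)

pH = 3.91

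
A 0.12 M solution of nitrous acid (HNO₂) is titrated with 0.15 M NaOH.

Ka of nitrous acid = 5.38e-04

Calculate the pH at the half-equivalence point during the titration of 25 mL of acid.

At half-equivalence [HA] = [A⁻], so Henderson-Hasselbalch gives pH = pKa = -log(5.38e-04) = 3.27.

pH = pKa = 3.27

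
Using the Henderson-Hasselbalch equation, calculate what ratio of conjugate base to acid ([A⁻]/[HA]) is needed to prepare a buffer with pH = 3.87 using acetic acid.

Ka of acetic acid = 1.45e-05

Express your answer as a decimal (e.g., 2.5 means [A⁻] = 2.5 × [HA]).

pKa = -log(1.45e-05) = 4.8386. pH = pKa + log([A⁻]/[HA]), so log([A⁻]/[HA]) = pH − pKa = 3.87 − 4.8386 = -0.9686. [A⁻]/[HA] = 10^(-0.9686) = 0.107

[A⁻]/[HA] = 0.107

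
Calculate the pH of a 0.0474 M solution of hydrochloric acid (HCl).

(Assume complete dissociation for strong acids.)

[H⁺] = 0.0474 M for strong acid. pH = -log[H⁺] = -log(0.0474)

pH = 1.32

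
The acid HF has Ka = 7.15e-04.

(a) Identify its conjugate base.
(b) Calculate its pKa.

(a) The conjugate base is formed by removing one H⁺ from HF, giving F⁻. (b) pKa = -log(Ka) = -log(7.15e-04) = 3.15.

Conjugate base: F⁻; pK_a = 3.15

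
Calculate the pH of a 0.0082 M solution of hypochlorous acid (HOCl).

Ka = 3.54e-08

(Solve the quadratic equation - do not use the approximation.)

x² + Ka×x - Ka×C = 0. Using quadratic formula: [H⁺] = 1.7020e-05

pH = 4.77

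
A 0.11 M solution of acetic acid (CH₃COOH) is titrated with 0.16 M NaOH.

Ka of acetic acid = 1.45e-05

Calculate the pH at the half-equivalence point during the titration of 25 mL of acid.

At half-equivalence [HA] = [A⁻], so Henderson-Hasselbalch gives pH = pKa = -log(1.45e-05) = 4.84.

pH = pKa = 4.84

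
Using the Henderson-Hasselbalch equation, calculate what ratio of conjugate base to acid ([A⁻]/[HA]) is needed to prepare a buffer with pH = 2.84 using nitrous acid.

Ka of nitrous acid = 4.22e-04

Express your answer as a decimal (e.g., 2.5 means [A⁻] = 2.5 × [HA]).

pKa = -log(4.22e-04) = 3.3747. pH = pKa + log([A⁻]/[HA]), so log([A⁻]/[HA]) = pH − pKa = 2.84 − 3.3747 = -0.5347. [A⁻]/[HA] = 10^(-0.5347) = 0.292

[A⁻]/[HA] = 0.292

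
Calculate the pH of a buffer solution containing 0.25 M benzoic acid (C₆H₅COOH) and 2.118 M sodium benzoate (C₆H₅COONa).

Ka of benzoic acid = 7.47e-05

pKa = -log(7.47e-05) = 4.13. pH = pKa + log([A⁻]/[HA]) = 4.13 + log(2.118/0.25)

pH = 5.05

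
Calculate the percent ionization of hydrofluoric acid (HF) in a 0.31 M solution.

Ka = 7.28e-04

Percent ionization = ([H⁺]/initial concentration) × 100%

Using Ka equilibrium: x² + Ka×x - Ka×C = 0. Solving: [H⁺] = 1.4663e-02. Percent = (1.4663e-02/0.31) × 100

Percent ionization = 4.73%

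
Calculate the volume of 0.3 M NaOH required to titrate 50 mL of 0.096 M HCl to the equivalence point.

At equivalence: moles acid = moles base. moles HCl = 0.096 × 50/1000 = 0.0048 mol. V_base = moles / 0.3 × 1000 = 16.0 mL.

V_{base} = 16.0 mL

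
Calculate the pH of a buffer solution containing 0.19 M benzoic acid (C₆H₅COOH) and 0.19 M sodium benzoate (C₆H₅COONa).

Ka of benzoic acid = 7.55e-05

pKa = -log(7.55e-05) = 4.12. pH = pKa + log([A⁻]/[HA]) = 4.12 + log(0.19/0.19)

pH = 4.12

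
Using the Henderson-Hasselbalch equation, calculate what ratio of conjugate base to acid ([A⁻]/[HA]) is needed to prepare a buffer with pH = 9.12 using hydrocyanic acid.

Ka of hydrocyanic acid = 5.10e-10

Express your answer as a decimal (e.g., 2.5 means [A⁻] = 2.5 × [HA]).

pKa = -log(5.10e-10) = 9.2924. pH = pKa + log([A⁻]/[HA]), so log([A⁻]/[HA]) = pH − pKa = 9.12 − 9.2924 = -0.1724. [A⁻]/[HA] = 10^(-0.1724) = 0.672

[A⁻]/[HA] = 0.672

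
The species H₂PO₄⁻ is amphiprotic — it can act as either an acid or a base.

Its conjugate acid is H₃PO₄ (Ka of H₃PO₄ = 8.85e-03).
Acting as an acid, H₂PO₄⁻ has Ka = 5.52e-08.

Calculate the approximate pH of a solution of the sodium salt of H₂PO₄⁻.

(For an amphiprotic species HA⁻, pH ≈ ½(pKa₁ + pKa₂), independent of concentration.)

pKa₁ = -log(8.85e-03) = 2.05; pKa₂ = -log(5.52e-08) = 7.26. For an amphiprotic species, pH ≈ ½(pKa₁ + pKa₂) = ½(2.05 + 7.26) = 4.66.

pH = 4.66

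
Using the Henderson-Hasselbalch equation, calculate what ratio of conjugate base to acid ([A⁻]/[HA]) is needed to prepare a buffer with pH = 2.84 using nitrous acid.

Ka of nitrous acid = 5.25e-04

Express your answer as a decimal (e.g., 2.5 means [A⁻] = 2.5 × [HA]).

pKa = -log(5.25e-04) = 3.2798. pH = pKa + log([A⁻]/[HA]), so log([A⁻]/[HA]) = pH − pKa = 2.84 − 3.2798 = -0.4398. [A⁻]/[HA] = 10^(-0.4398) = 0.363

[A⁻]/[HA] = 0.363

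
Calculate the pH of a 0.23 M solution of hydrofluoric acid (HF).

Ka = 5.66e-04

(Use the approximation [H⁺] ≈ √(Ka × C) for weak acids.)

[H⁺] = √(Ka × C) = √(5.66e-04 × 0.23) = 1.1410e-02. pH = -log(1.1410e-02)

pH = 1.94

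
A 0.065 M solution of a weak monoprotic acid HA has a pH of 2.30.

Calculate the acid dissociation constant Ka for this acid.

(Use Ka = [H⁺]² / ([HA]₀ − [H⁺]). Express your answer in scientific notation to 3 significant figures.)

[H⁺] = 10^(−pH) = 10^(−2.30) = 5.012e-03 M. For HA ⇌ H⁺ + A⁻, Ka = [H⁺][A⁻]/[HA] = [H⁺]² / ([HA]₀ − [H⁺]) = (5.012e-03)² / (0.065 − 5.012e-03) = 4.19e-04.

K_a = 4.19e-04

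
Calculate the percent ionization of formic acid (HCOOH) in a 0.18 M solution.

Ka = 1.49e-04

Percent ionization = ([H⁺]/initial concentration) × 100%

Using Ka equilibrium: x² + Ka×x - Ka×C = 0. Solving: [H⁺] = 5.1048e-03. Percent = (5.1048e-03/0.18) × 100

Percent ionization = 2.84%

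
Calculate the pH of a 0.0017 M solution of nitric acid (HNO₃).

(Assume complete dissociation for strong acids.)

[H⁺] = 0.0017 M for strong acid. pH = -log[H⁺] = -log(0.0017)

pH = 2.77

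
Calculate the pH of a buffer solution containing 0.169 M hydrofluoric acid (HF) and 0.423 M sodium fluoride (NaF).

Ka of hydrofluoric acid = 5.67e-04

pKa = -log(5.67e-04) = 3.25. pH = pKa + log([A⁻]/[HA]) = 3.25 + log(0.423/0.169)

pH = 3.64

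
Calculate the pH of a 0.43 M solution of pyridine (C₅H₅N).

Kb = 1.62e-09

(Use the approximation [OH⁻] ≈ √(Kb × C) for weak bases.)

[OH⁻] = √(Kb × C) = √(1.62e-09 × 0.43) = 2.6393e-05. pOH = 4.58, pH = 14 - pOH

pH = 9.42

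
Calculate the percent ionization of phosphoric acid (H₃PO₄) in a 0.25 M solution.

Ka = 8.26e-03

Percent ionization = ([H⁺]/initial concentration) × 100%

Using Ka equilibrium: x² + Ka×x - Ka×C = 0. Solving: [H⁺] = 4.1500e-02. Percent = (4.1500e-02/0.25) × 100

Percent ionization = 16.6%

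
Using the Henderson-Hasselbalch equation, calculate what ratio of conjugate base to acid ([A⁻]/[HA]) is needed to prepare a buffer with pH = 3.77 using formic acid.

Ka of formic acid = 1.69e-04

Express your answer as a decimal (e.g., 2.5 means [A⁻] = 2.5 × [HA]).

pKa = -log(1.69e-04) = 3.7721. pH = pKa + log([A⁻]/[HA]), so log([A⁻]/[HA]) = pH − pKa = 3.77 − 3.7721 = -0.0021. [A⁻]/[HA] = 10^(-0.0021) = 0.995

[A⁻]/[HA] = 0.995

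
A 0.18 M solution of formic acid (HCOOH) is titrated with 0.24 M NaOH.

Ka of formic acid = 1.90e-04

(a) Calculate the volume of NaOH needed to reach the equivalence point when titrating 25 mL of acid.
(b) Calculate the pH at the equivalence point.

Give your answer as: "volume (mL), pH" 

moles acid = 0.18 × 25/1000 = 0.0045 mol; V_base = moles/0.24 × 1000 = 18.8 mL. At equivalence only the conjugate base is present: [A⁻] = 0.0045/0.044 = 1.0286e-01 M. Kb = Kw/Ka = 5.26e-11; [OH⁻] = √(Kb × [A⁻]) = 2.3267e-06; pOH = 5.63; pH = 14 - pOH = 8.37.

V = 18.8 mL, pH = 8.37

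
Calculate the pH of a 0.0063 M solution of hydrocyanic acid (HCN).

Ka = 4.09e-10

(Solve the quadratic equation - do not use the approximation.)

x² + Ka×x - Ka×C = 0. Using quadratic formula: [H⁺] = 1.6050e-06

pH = 5.79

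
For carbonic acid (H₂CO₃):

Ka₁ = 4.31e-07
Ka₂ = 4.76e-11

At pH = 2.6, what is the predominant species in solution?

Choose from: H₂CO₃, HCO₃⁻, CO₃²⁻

pKa₁ = 6.37, pKa₂ = 10.32. For a polyprotic acid the predominant species crosses at each pKa: below pKa_n the protonated form dominates, above it the deprotonated form does. At pH = 2.6, the predominant species is H₂CO₃.

H₂CO₃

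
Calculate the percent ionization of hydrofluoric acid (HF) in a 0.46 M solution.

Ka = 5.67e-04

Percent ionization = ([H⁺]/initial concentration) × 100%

Using Ka equilibrium: x² + Ka×x - Ka×C = 0. Solving: [H⁺] = 1.5869e-02. Percent = (1.5869e-02/0.46) × 100

Percent ionization = 3.45%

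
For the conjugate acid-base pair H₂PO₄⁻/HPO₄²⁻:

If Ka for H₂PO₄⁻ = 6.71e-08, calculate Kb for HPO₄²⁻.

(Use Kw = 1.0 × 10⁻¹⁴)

For a conjugate pair Ka × Kb = Kw, so Kb = Kw/Ka = 1.0 × 10⁻¹⁴ / 6.71e-08 = 1.49e-07.

K_b = 1.49e-07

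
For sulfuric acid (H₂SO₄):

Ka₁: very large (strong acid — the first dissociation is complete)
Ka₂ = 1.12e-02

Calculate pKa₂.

pKa₂ = -log(Ka₂) = -log(1.12e-02) = 1.95.

pK_{a2} = 1.95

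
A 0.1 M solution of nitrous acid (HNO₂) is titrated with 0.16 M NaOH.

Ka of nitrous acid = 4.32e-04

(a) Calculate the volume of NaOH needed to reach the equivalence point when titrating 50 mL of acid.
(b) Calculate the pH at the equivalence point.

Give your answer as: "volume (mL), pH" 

moles acid = 0.1 × 50/1000 = 0.005 mol; V_base = moles/0.16 × 1000 = 31.2 mL. At equivalence only the conjugate base is present: [A⁻] = 0.005/0.081 = 6.1538e-02 M. Kb = Kw/Ka = 2.31e-11; [OH⁻] = √(Kb × [A⁻]) = 1.1935e-06; pOH = 5.92; pH = 14 - pOH = 8.08.

V = 31.2 mL, pH = 8.08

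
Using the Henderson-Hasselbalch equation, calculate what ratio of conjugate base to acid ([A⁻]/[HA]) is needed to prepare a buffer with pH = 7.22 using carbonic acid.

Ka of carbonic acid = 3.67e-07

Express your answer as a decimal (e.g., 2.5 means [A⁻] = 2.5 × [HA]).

pKa = -log(3.67e-07) = 6.4353. pH = pKa + log([A⁻]/[HA]), so log([A⁻]/[HA]) = pH − pKa = 7.22 − 6.4353 = 0.7847. [A⁻]/[HA] = 10^(0.7847) = 6.09

[A⁻]/[HA] = 6.09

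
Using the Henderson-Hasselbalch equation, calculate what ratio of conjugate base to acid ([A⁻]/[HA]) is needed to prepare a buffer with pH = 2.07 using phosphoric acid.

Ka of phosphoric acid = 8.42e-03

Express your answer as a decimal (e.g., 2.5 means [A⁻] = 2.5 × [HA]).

pKa = -log(8.42e-03) = 2.0747. pH = pKa + log([A⁻]/[HA]), so log([A⁻]/[HA]) = pH − pKa = 2.07 − 2.0747 = -0.0047. [A⁻]/[HA] = 10^(-0.0047) = 0.989

[A⁻]/[HA] = 0.989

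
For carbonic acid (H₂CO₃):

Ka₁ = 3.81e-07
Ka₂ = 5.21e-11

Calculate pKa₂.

pKa₂ = -log(Ka₂) = -log(5.21e-11) = 10.28.

pK_{a2} = 10.28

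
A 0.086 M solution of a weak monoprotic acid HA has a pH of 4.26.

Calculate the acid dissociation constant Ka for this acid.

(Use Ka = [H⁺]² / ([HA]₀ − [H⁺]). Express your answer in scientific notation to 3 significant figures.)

[H⁺] = 10^(−pH) = 10^(−4.26) = 5.495e-05 M. For HA ⇌ H⁺ + A⁻, Ka = [H⁺][A⁻]/[HA] = [H⁺]² / ([HA]₀ − [H⁺]) = (5.495e-05)² / (0.086 − 5.495e-05) = 3.51e-08.

K_a = 3.51e-08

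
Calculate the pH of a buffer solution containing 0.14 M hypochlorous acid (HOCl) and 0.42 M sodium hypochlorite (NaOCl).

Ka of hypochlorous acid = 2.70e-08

pKa = -log(2.70e-08) = 7.57. pH = pKa + log([A⁻]/[HA]) = 7.57 + log(0.42/0.14)

pH = 8.05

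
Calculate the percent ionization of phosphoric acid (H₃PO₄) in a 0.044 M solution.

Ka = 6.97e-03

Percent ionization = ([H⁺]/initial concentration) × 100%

Using Ka equilibrium: x² + Ka×x - Ka×C = 0. Solving: [H⁺] = 1.4371e-02. Percent = (1.4371e-02/0.044) × 100

Percent ionization = 32.7%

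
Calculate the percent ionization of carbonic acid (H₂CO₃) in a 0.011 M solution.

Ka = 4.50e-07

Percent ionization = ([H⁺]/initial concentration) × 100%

Using Ka equilibrium: x² + Ka×x - Ka×C = 0. Solving: [H⁺] = 7.0132e-05. Percent = (7.0132e-05/0.011) × 100

Percent ionization = 0.638%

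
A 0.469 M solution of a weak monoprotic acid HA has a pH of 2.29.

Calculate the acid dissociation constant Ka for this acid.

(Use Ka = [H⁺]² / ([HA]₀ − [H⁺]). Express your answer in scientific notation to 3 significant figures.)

[H⁺] = 10^(−pH) = 10^(−2.29) = 5.129e-03 M. For HA ⇌ H⁺ + A⁻, Ka = [H⁺][A⁻]/[HA] = [H⁺]² / ([HA]₀ − [H⁺]) = (5.129e-03)² / (0.469 − 5.129e-03) = 5.67e-05.

K_a = 5.67e-05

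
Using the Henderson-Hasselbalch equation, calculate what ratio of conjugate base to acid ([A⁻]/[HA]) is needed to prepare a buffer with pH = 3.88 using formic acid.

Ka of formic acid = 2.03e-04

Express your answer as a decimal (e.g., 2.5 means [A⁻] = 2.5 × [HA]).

pKa = -log(2.03e-04) = 3.6925. pH = pKa + log([A⁻]/[HA]), so log([A⁻]/[HA]) = pH − pKa = 3.88 − 3.6925 = 0.1875. [A⁻]/[HA] = 10^(0.1875) = 1.54

[A⁻]/[HA] = 1.54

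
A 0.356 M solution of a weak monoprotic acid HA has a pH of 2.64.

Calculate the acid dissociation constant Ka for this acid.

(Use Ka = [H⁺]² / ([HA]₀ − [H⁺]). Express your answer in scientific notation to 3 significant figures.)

[H⁺] = 10^(−pH) = 10^(−2.64) = 2.291e-03 M. For HA ⇌ H⁺ + A⁻, Ka = [H⁺][A⁻]/[HA] = [H⁺]² / ([HA]₀ − [H⁺]) = (2.291e-03)² / (0.356 − 2.291e-03) = 1.48e-05.

K_a = 1.48e-05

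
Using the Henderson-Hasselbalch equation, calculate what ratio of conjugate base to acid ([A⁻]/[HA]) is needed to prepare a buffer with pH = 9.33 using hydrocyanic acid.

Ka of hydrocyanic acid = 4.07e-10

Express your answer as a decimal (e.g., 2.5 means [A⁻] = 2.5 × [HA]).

pKa = -log(4.07e-10) = 9.3904. pH = pKa + log([A⁻]/[HA]), so log([A⁻]/[HA]) = pH − pKa = 9.33 − 9.3904 = -0.0604. [A⁻]/[HA] = 10^(-0.0604) = 0.870

[A⁻]/[HA] = 0.870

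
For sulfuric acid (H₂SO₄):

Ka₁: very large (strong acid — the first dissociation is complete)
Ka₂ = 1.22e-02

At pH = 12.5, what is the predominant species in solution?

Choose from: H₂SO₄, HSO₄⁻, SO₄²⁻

The first dissociation is complete, so H₂SO₄ itself is never the predominant species in water; pKa₂ = -log(1.22e-02) = 1.91. For a polyprotic acid the predominant species crosses at each pKa: below pKa_n the protonated form dominates, above it the deprotonated form does. At pH = 12.5, the predominant species is SO₄²⁻.

SO₄²⁻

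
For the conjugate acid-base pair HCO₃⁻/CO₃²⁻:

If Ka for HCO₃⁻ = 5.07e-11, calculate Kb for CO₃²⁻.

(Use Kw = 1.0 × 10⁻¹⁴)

For a conjugate pair Ka × Kb = Kw, so Kb = Kw/Ka = 1.0 × 10⁻¹⁴ / 5.07e-11 = 1.97e-04.

K_b = 1.97e-04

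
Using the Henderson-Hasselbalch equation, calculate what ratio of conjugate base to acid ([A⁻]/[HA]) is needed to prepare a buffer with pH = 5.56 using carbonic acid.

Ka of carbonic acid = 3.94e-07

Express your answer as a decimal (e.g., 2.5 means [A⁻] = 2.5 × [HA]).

pKa = -log(3.94e-07) = 6.4045. pH = pKa + log([A⁻]/[HA]), so log([A⁻]/[HA]) = pH − pKa = 5.56 − 6.4045 = -0.8445. [A⁻]/[HA] = 10^(-0.8445) = 0.143

[A⁻]/[HA] = 0.143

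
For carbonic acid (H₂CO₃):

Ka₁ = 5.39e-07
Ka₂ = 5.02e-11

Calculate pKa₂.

pKa₂ = -log(Ka₂) = -log(5.02e-11) = 10.30.

pK_{a2} = 10.30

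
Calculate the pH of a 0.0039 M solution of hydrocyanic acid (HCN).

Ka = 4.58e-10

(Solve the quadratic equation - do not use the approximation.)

x² + Ka×x - Ka×C = 0. Using quadratic formula: [H⁺] = 1.3363e-06

pH = 5.87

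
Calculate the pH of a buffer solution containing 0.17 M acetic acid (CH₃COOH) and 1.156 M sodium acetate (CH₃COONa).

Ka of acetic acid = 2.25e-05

pKa = -log(2.25e-05) = 4.65. pH = pKa + log([A⁻]/[HA]) = 4.65 + log(1.156/0.17)

pH = 5.48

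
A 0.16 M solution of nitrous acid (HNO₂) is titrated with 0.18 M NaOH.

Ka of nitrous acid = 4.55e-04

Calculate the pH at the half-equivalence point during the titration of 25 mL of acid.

At half-equivalence [HA] = [A⁻], so Henderson-Hasselbalch gives pH = pKa = -log(4.55e-04) = 3.34.

pH = pKa = 3.34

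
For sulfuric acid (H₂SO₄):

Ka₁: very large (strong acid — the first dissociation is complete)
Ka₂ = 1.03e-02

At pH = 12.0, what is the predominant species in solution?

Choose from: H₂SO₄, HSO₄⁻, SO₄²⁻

The first dissociation is complete, so H₂SO₄ itself is never the predominant species in water; pKa₂ = -log(1.03e-02) = 1.99. For a polyprotic acid the predominant species crosses at each pKa: below pKa_n the protonated form dominates, above it the deprotonated form does. At pH = 12.0, the predominant species is SO₄²⁻.

SO₄²⁻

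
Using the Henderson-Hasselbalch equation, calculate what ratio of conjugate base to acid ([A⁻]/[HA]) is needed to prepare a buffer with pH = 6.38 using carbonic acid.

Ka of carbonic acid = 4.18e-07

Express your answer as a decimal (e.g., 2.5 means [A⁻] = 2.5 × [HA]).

pKa = -log(4.18e-07) = 6.3788. pH = pKa + log([A⁻]/[HA]), so log([A⁻]/[HA]) = pH − pKa = 6.38 − 6.3788 = 0.0012. [A⁻]/[HA] = 10^(0.0012) = 1.00

[A⁻]/[HA] = 1.00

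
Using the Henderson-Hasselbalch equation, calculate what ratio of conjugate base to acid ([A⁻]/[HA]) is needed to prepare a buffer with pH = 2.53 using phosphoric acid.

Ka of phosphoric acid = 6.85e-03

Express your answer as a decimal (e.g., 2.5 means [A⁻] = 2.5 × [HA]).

pKa = -log(6.85e-03) = 2.1643. pH = pKa + log([A⁻]/[HA]), so log([A⁻]/[HA]) = pH − pKa = 2.53 − 2.1643 = 0.3657. [A⁻]/[HA] = 10^(0.3657) = 2.32

[A⁻]/[HA] = 2.32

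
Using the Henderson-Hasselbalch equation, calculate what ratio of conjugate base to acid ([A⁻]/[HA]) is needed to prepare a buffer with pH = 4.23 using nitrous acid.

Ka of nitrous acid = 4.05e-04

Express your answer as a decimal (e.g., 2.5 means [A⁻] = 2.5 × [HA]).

pKa = -log(4.05e-04) = 3.3925. pH = pKa + log([A⁻]/[HA]), so log([A⁻]/[HA]) = pH − pKa = 4.23 − 3.3925 = 0.8375. [A⁻]/[HA] = 10^(0.8375) = 6.88

[A⁻]/[HA] = 6.88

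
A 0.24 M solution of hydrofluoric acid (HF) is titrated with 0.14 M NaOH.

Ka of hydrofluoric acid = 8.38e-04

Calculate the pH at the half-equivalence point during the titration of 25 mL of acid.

At half-equivalence [HA] = [A⁻], so Henderson-Hasselbalch gives pH = pKa = -log(8.38e-04) = 3.08.

pH = pKa = 3.08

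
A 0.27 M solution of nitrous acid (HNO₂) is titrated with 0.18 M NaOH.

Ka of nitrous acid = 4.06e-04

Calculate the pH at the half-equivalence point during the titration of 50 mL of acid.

At half-equivalence [HA] = [A⁻], so Henderson-Hasselbalch gives pH = pKa = -log(4.06e-04) = 3.39.

pH = pKa = 3.39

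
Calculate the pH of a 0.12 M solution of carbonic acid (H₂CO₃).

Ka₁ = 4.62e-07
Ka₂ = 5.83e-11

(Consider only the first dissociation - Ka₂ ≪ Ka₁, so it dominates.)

First dissociation dominates. From Ka₁ = [H⁺][HA⁻]/[H₂A], x² + Ka₁·x − Ka₁·C = 0 with C = 0.12 M and Ka₁ = 4.62e-07. Solving: [H⁺] = (−Ka₁ + √(Ka₁² + 4·Ka₁·C)) / 2 = 2.3523e-04 M. pH = -log(2.3523e-04) = 3.63.

pH = 3.63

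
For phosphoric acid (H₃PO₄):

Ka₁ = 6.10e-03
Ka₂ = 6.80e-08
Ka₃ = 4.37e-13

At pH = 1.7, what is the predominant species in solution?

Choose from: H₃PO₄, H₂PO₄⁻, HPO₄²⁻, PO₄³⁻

pKa₁ = 2.21, pKa₂ = 7.17, pKa₃ = 12.36. For a polyprotic acid the predominant species crosses at each pKa: below pKa_n the protonated form dominates, above it the deprotonated form does. At pH = 1.7, the predominant species is H₃PO₄.

H₃PO₄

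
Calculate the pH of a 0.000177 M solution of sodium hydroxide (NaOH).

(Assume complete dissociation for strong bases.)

[OH⁻] = 0.000177 M for strong base. pOH = -log[OH⁻] = 3.75, pH = 14 - pOH

pH = 10.25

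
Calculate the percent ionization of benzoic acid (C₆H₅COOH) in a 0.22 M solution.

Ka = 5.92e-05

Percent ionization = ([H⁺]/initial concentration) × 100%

Using Ka equilibrium: x² + Ka×x - Ka×C = 0. Solving: [H⁺] = 3.5794e-03. Percent = (3.5794e-03/0.22) × 100

Percent ionization = 1.63%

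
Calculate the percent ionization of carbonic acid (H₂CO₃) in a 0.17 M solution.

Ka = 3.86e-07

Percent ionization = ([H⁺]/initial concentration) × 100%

Using Ka equilibrium: x² + Ka×x - Ka×C = 0. Solving: [H⁺] = 2.5597e-04. Percent = (2.5597e-04/0.17) × 100

Percent ionization = 0.151%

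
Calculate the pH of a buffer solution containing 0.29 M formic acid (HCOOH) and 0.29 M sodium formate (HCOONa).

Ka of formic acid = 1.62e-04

pKa = -log(1.62e-04) = 3.79. pH = pKa + log([A⁻]/[HA]) = 3.79 + log(0.29/0.29)

pH = 3.79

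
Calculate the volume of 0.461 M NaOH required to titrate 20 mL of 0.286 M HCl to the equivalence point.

At equivalence: moles acid = moles base. moles HCl = 0.286 × 20/1000 = 0.00572 mol. V_base = moles / 0.461 × 1000 = 12.4 mL.

V_{base} = 12.4 mL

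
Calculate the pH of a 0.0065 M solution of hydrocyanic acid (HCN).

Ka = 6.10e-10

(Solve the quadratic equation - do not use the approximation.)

x² + Ka×x - Ka×C = 0. Using quadratic formula: [H⁺] = 1.9909e-06

pH = 5.70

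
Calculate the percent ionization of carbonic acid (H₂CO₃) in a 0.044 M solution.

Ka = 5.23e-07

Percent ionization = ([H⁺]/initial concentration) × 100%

Using Ka equilibrium: x² + Ka×x - Ka×C = 0. Solving: [H⁺] = 1.5144e-04. Percent = (1.5144e-04/0.044) × 100

Percent ionization = 0.344%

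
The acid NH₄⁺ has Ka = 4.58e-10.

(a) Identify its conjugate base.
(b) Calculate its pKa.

(a) The conjugate base is formed by removing one H⁺ from NH₄⁺, giving NH₃. (b) pKa = -log(Ka) = -log(4.58e-10) = 9.34.

Conjugate base: NH₃; pK_a = 9.34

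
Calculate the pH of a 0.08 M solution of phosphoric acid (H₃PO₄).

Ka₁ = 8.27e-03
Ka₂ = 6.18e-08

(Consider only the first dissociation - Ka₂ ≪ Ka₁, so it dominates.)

First dissociation dominates. From Ka₁ = [H⁺][HA⁻]/[H₂A], x² + Ka₁·x − Ka₁·C = 0 with C = 0.08 M and Ka₁ = 8.27e-03. Solving: [H⁺] = (−Ka₁ + √(Ka₁² + 4·Ka₁·C)) / 2 = 2.1917e-02 M. pH = -log(2.1917e-02) = 1.66.

pH = 1.66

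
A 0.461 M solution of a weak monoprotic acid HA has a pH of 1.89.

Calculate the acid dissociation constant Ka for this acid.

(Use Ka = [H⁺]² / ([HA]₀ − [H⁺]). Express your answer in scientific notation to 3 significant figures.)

[H⁺] = 10^(−pH) = 10^(−1.89) = 1.288e-02 M. For HA ⇌ H⁺ + A⁻, Ka = [H⁺][A⁻]/[HA] = [H⁺]² / ([HA]₀ − [H⁺]) = (1.288e-02)² / (0.461 − 1.288e-02) = 3.70e-04.

K_a = 3.70e-04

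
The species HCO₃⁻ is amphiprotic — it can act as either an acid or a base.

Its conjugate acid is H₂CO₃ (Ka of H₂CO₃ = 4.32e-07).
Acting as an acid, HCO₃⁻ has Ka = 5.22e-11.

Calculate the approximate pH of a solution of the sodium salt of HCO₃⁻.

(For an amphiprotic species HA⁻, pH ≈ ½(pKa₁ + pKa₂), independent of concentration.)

pKa₁ = -log(4.32e-07) = 6.36; pKa₂ = -log(5.22e-11) = 10.28. For an amphiprotic species, pH ≈ ½(pKa₁ + pKa₂) = ½(6.36 + 10.28) = 8.32.

pH = 8.32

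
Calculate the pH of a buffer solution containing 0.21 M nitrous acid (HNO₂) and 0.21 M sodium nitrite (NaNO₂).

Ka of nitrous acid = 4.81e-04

pKa = -log(4.81e-04) = 3.32. pH = pKa + log([A⁻]/[HA]) = 3.32 + log(0.21/0.21)

pH = 3.32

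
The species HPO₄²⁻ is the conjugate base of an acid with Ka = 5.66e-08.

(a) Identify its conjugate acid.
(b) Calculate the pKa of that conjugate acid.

(a) The conjugate acid is formed by adding one H⁺ to HPO₄²⁻, giving H₂PO₄⁻. (b) pKa = -log(Ka) = -log(5.66e-08) = 7.25.

Conjugate acid: H₂PO₄⁻; pK_a = 7.25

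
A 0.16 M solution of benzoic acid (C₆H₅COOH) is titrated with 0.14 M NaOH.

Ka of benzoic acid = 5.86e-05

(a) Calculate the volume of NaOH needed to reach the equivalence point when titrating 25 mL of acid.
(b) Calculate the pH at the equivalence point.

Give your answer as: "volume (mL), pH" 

moles acid = 0.16 × 25/1000 = 0.004 mol; V_base = moles/0.14 × 1000 = 28.6 mL. At equivalence only the conjugate base is present: [A⁻] = 0.004/0.054 = 7.4667e-02 M. Kb = Kw/Ka = 1.71e-10; [OH⁻] = √(Kb × [A⁻]) = 3.5696e-06; pOH = 5.45; pH = 14 - pOH = 8.55.

V = 28.6 mL, pH = 8.55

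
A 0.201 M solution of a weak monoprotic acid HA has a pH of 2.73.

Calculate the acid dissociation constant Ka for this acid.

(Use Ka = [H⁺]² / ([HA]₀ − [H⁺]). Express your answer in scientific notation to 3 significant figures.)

[H⁺] = 10^(−pH) = 10^(−2.73) = 1.862e-03 M. For HA ⇌ H⁺ + A⁻, Ka = [H⁺][A⁻]/[HA] = [H⁺]² / ([HA]₀ − [H⁺]) = (1.862e-03)² / (0.201 − 1.862e-03) = 1.74e-05.

K_a = 1.74e-05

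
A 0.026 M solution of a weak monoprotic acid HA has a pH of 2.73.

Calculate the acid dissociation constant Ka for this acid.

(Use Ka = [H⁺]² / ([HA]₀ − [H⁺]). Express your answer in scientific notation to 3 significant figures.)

[H⁺] = 10^(−pH) = 10^(−2.73) = 1.862e-03 M. For HA ⇌ H⁺ + A⁻, Ka = [H⁺][A⁻]/[HA] = [H⁺]² / ([HA]₀ − [H⁺]) = (1.862e-03)² / (0.026 − 1.862e-03) = 1.44e-04.

K_a = 1.44e-04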